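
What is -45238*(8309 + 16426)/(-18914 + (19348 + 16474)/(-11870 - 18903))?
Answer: 5738969245315/97012724 ≈ 59157.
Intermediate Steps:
-45238*(8309 + 16426)/(-18914 + (19348 + 16474)/(-11870 - 18903)) = -45238*24735/(-18914 + 35822/(-30773)) = -45238*24735/(-18914 + 35822*(-1/30773)) = -45238*24735/(-18914 - 35822/30773) = -45238/((-582076344/30773*1/24735)) = -45238/(-194025448/253723385) = -45238*(-253723385/194025448) = 5738969245315/97012724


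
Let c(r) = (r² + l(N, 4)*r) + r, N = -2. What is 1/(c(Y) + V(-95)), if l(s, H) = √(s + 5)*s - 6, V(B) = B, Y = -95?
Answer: 33/309985 - 2*√3/929955 ≈ 0.00010273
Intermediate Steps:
l(s, H) = -6 + s*√(5 + s) (l(s, H) = √(5 + s)*s - 6 = s*√(5 + s) - 6 = -6 + s*√(5 + s))
c(r) = r + r² + r*(-6 - 2*√3) (c(r) = (r² + (-6 - 2*√(5 - 2))*r) + r = (r² + (-6 - 2*√3)*r) + r = (r² + r*(-6 - 2*√3)) + r = r + r² + r*(-6 - 2*√3))
1/(c(Y) + V(-95)) = 1/(-95*(-5 - 95 - 2*√3) - 95) = 1/(-95*(-100 - 2*√3) - 95) = 1/((9500 + 190*√3) - 95) = 1/(9405 + 190*√3)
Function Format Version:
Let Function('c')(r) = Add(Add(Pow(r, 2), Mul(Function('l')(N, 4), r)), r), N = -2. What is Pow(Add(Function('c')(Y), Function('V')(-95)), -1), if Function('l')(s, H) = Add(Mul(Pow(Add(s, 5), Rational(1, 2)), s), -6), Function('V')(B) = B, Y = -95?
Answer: Add(Rational(33, 309985), Mul(Rational(-2, 929955), Pow(3, Rational(1, 2)))) ≈ 0.00010273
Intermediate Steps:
Function('l')(s, H) = Add(-6, Mul(s, Pow(Add(5, s), Rational(1, 2)))) (Function('l')(s, H) = Add(Mul(Pow(Add(5, s), Rational(1, 2)), s), -6) = Add(Mul(s, Pow(Add(5, s), Rational(1, 2))), -6) = Add(-6, Mul(s, Pow(Add(5, s), Rational(1, 2)))))
Function('c')(r) = Add(r, Pow(r, 2), Mul(r, Add(-6, Mul(-2, Pow(3, Rational(1, 2)))))) (Function('c')(r) = Add(Add(Pow(r, 2), Mul(Add(-6, Mul(-2, Pow(Add(5, -2), Rational(1, 2)))), r)), r) = Add(Add(Pow(r, 2), Mul(Add(-6, Mul(-2, Pow(3, Rational(1, 2)))), r)), r) = Add(Add(Pow(r, 2), Mul(r, Add(-6, Mul(-2, Pow(3, Rational(1, 2)))))), r) = Add(r, Pow(r, 2), Mul(r, Add(-6, Mul(-2, Pow(3, Rational(1, 2)))))))
Pow(Add(Function('c')(Y), Function('V')(-95)), -1) = Pow(Add(Mul(-95, Add(-5, -95, Mul(-2, Pow(3, Rational(1, 2))))), -95), -1) = Pow(Add(Mul(-95, Add(-100, Mul(-2, Pow(3, Rational(1, 2))))), -95), -1) = Pow(Add(Add(9500, Mul(190, Pow(3, Rational(1, 2)))), -95), -1) = Pow(Add(9405, Mul(190, Pow(3, Rational(1, 2)))), -1)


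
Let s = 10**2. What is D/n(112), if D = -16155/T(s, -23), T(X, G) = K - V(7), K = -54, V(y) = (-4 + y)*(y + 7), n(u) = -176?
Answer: -5385/5632 ≈ -0.95614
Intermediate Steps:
V(y) = (-4 + y)*(7 + y)
s = 100
T(X, G) = -96 (T(X, G) = -54 - (-28 + 7**2 + 3*7) = -54 - (-28 + 49 + 21) = -54 - 1*42 = -54 - 42 = -96)
D = 5385/32 (D = -16155/(-96) = -16155*(-1/96) = 5385/32 ≈ 168.28)
D/n(112) = (5385/32)/(-176) = (5385/32)*(-1/176) = -5385/5632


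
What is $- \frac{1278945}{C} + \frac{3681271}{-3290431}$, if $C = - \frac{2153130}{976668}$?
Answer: $\frac{19571832160270423}{33736789043} \approx 5.8013 \cdot 10^{5}$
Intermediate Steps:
$C = - \frac{51265}{23254}$ ($C = \left(-2153130\right) \frac{1}{976668} = - \frac{51265}{23254} \approx -2.2046$)
$- \frac{1278945}{C} + \frac{3681271}{-3290431} = - \frac{1278945}{- \frac{51265}{23254}} + \frac{3681271}{-3290431} = \left(-1278945\right) \left(- \frac{23254}{51265}\right) + 3681271 \left(- \frac{1}{3290431}\right) = \frac{5948117406}{10253} - \frac{3681271}{3290431} = \frac{19571832160270423}{33736789043}$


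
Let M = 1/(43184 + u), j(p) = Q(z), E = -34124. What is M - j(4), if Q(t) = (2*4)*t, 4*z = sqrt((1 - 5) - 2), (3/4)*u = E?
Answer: -3/6944 - 2*I*sqrt(6) ≈ -0.00043203 - 4.899*I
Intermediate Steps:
u = -136496/3 (u = (4/3)*(-34124) = -136496/3 ≈ -45499.)
z = I*sqrt(6)/4 (z = sqrt((1 - 5) - 2)/4 = sqrt(-4 - 2)/4 = sqrt(-6)/4 = (I*sqrt(6))/4 = I*sqrt(6)/4 ≈ 0.61237*I)
Q(t) = 8*t
j(p) = 2*I*sqrt(6) (j(p) = 8*(I*sqrt(6)/4) = 2*I*sqrt(6))
M = -3/6944 (M = 1/(43184 - 136496/3) = 1/(-6944/3) = -3/6944 ≈ -0.00043203)
M - j(4) = -3/6944 - 2*I*sqrt(6)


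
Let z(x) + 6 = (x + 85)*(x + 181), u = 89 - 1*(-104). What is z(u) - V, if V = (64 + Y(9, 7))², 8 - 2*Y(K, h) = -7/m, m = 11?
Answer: 48060535/484 ≈ 99299.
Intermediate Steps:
Y(K, h) = 95/22 (Y(K, h) = 4 - (-7)/(2*11) = 4 - ½*(-7/11) = 4 + 7/22 = 95/22)
V = 2259009/484 (V = (64 + 95/22)² = (1503/22)² = 2259009/484 ≈ 4667.4)
u = 193 (u = 89 + 104 = 193)
z(x) = -6 + (85 + x)*(181 + x) (z(x) = -6 + (x + 85)*(x + 181) = -6 + (85 + x)*(181 + x))
z(u) - V = (15379 + 193² + 266*193) - 1*2259009/484 = (15379 + 37249 + 51338) - 2259009/484 = 103966 - 2259009/484 = 48060535/484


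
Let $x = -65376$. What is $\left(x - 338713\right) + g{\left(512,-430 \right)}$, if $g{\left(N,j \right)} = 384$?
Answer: $-403705$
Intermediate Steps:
$\left(x - 338713\right) + g{\left(512,-430 \right)} = \left(-65376 - 338713\right) + 384 = -404089 + 384 = -403705$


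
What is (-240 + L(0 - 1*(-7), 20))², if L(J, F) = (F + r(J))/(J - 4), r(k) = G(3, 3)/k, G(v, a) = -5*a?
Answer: 24157225/441 ≈ 54778.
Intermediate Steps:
r(k) = -15/k (r(k) = (-5*3)/k = -15/k)
L(J, F) = (F - 15/J)/(-4 + J) (L(J, F) = (F - 15/J)/(J - 4) = (F - 15/J)/(-4 + J))
(-240 + L(0 - 1*(-7), 20))² = (-240 + (-15 + 20*(0 - 1*(-7)))/((0 - 1*(-7))*(-4 + (0 - 1*(-7)))))² = (-240 + (-15 + 20*(0 + 7))/((0 + 7)*(-4 + (0 + 7))))² = (-240 + (-15 + 20*7)/(7*(-4 + 7)))² = (-240 + (⅐)*(-15 + 140)/3)² = (-240 + (⅐)*(⅓)*125)² = (-240 + 125/21)² = (-4915/21)² = 24157225/441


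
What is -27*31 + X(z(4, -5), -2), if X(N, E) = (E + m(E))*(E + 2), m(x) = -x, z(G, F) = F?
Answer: -837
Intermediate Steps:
X(N, E) = 0 (X(N, E) = (E - E)*(E + 2) = 0*(2 + E) = 0)
-27*31 + X(z(4, -5), -2) = -27*31 + 0 = -837 + 0 = -837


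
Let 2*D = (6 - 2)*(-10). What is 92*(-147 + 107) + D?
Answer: -3700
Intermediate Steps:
D = -20 (D = ((6 - 2)*(-10))/2 = (4*(-10))/2 = (1/2)*(-40) = -20)
92*(-147 + 107) + D = 92*(-147 + 107) - 20 = 92*(-40) - 20 = -3680 - 20 = -3700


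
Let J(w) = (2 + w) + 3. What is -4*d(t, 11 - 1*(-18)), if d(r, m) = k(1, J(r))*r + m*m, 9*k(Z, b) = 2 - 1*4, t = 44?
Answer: -29924/9 ≈ -3324.9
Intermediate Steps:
J(w) = 5 + w
k(Z, b) = -2/9 (k(Z, b) = (2 - 1*4)/9 = (2 - 4)/9 = (⅑)*(-2) = -2/9)
d(r, m) = m² - 2*r/9 (d(r, m) = -2*r/9 + m*m = -2*r/9 + m² = m² - 2*r/9)
-4*d(t, 11 - 1*(-18)) = -4*((11 - 1*(-18))² - 2/9*44) = -4*((11 + 18)² - 88/9) = -4*(29² - 88/9) = -4*(841 - 88/9) = -4*7481/9 = -29924/9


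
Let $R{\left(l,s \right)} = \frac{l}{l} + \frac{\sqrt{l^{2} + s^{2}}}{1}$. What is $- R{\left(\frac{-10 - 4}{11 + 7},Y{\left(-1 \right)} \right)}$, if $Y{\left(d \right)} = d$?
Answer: $-1 - \frac{\sqrt{130}}{9} \approx -2.2669$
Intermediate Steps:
$R{\left(l,s \right)} = 1 + \sqrt{l^{2} + s^{2}}$ ($R{\left(l,s \right)} = 1 + \sqrt{l^{2} + s^{2}} \cdot 1 = 1 + \sqrt{l^{2} + s^{2}}$)
$- R{\left(\frac{-10 - 4}{11 + 7},Y{\left(-1 \right)} \right)} = - (1 + \sqrt{\left(\frac{-10 - 4}{11 + 7}\right)^{2} + \left(-1\right)^{2}}) = - (1 + \sqrt{\left(- \frac{14}{18}\right)^{2} + 1}) = - (1 + \sqrt{\left(\left(-14\right) \frac{1}{18}\right)^{2} + 1}) = - (1 + \sqrt{\left(- \frac{7}{9}\right)^{2} + 1}) = - (1 + \sqrt{\frac{49}{81} + 1}) = - (1 + \sqrt{\frac{130}{81}}) = - (1 + \frac{\sqrt{130}}{9}) = -1 - \frac{\sqrt{130}}{9}$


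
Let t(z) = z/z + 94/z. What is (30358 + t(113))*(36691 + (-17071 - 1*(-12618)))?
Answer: 110597649318/113 ≈ 9.7874e+8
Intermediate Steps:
t(z) = 1 + 94/z
(30358 + t(113))*(36691 + (-17071 - 1*(-12618))) = (30358 + (94 + 113)/113)*(36691 + (-17071 - 1*(-12618))) = (30358 + (1/113)*207)*(36691 + (-17071 + 12618)) = (30358 + 207/113)*(36691 - 4453) = (3430661/113)*32238 = 110597649318/113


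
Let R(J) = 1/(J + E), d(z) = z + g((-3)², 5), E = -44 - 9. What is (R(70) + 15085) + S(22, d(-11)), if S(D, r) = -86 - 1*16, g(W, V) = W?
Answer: 254712/17 ≈ 14983.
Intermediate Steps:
E = -53
d(z) = 9 + z (d(z) = z + (-3)² = z + 9 = 9 + z)
R(J) = 1/(-53 + J) (R(J) = 1/(J - 53) = 1/(-53 + J))
S(D, r) = -102 (S(D, r) = -86 - 16 = -102)
(R(70) + 15085) + S(22, d(-11)) = (1/(-53 + 70) + 15085) - 102 = (1/17 + 15085) - 102 = 256446/17 - 102 = 254712/17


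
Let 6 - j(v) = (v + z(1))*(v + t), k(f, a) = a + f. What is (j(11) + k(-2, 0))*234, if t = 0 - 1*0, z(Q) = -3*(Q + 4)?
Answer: 11232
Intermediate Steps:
z(Q) = -12 - 3*Q (z(Q) = -3*(4 + Q) = -12 - 3*Q)
t = 0 (t = 0 + 0 = 0)
j(v) = 6 - v*(-15 + v) (j(v) = 6 - (v + (-12 - 3*1))*(v + 0) = 6 - (v + (-12 - 3))*v = 6 - (v - 15)*v = 6 - (-15 + v)*v = 6 - v*(-15 + v))
(j(11) + k(-2, 0))*234 = ((6 - 1*11² + 15*11) + (0 - 2))*234 = ((6 - 1*121 + 165) - 2)*234 = ((6 - 121 + 165) - 2)*234 = (50 - 2)*234 = 48*234 = 11232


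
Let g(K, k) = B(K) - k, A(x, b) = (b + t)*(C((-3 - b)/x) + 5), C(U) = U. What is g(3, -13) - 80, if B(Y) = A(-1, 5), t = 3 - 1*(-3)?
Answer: 76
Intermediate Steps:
t = 6 (t = 3 + 3 = 6)
A(x, b) = (5 + (-3 - b)/x)*(6 + b) (A(x, b) = (b + 6)*((-3 - b)/x + 5) = (6 + b)*((-3 - b)/x + 5) = (6 + b)*(5 + (-3 - b)/x) = (5 + (-3 - b)/x)*(6 + b))
B(Y) = 143 (B(Y) = (-18 - 6*5 - 1*5*(3 + 5) + 5*(-1)*(6 + 5))/(-1) = -(-18 - 30 - 1*5*8 + 5*(-1)*11) = -(-18 - 30 - 40 - 55) = -1*(-143) = 143)
g(K, k) = 143 - k
g(3, -13) - 80 = (143 - 1*(-13)) - 80 = (143 + 13) - 80 = 156 - 80 = 76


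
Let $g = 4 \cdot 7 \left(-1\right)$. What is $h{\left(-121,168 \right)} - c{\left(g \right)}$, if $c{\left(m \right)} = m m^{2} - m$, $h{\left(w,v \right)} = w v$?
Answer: $1596$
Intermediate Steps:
$h{\left(w,v \right)} = v w$
$g = -28$ ($g = 28 \left(-1\right) = -28$)
$c{\left(m \right)} = m^{3} - m$
$h{\left(-121,168 \right)} - c{\left(g \right)} = 168 \left(-121\right) - \left(\left(-28\right)^{3} - -28\right) = -20328 - \left(-21952 + 28\right) = -20328 - -21924 = -20328 + 21924 = 1596$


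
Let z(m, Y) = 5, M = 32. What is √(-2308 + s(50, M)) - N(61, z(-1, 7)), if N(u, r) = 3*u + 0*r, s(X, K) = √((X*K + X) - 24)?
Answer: -183 + I*√(2308 - √1626) ≈ -183.0 + 47.62*I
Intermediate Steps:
s(X, K) = √(-24 + X + K*X) (s(X, K) = √((K*X + X) - 24) = √((X + K*X) - 24) = √(-24 + X + K*X))
N(u, r) = 3*u (N(u, r) = 3*u + 0 = 3*u)
√(-2308 + s(50, M)) - N(61, z(-1, 7)) = √(-2308 + √(-24 + 50 + 32*50)) - 3*61 = √(-2308 + √(-24 + 50 + 1600)) - 1*183 = √(-2308 + √1626) - 183 = -183 + √(-2308 + √1626)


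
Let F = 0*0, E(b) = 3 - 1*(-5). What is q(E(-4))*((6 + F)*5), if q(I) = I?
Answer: 240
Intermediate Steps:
E(b) = 8 (E(b) = 3 + 5 = 8)
F = 0
q(E(-4))*((6 + F)*5) = 8*((6 + 0)*5) = 8*(6*5) = 8*30 = 240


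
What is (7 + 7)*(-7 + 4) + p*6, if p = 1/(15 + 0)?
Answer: -208/5 ≈ -41.600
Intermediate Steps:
p = 1/15 ≈ 0.066667
(7 + 7)*(-7 + 4) + p*6 = (7 + 7)*(-7 + 4) + (1/15)*6 = 14*(-3) + 2/5 = -42 + 2/5 = -208/5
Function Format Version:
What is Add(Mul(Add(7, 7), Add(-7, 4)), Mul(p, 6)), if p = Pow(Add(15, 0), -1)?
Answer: Rational(-208, 5) ≈ -41.600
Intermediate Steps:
p = Rational(1, 15) (p = Pow(15, -1) = Rational(1, 15) ≈ 0.066667)
Add(Mul(Add(7, 7), Add(-7, 4)), Mul(p, 6)) = Add(Mul(Add(7, 7), Add(-7, 4)), Mul(Rational(1, 15), 6)) = Add(Mul(14, -3), Rational(2, 5)) = Add(-42, Rational(2, 5)) = Rational(-208, 5)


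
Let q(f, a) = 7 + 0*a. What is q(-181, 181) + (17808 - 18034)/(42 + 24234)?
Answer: 84853/12138 ≈ 6.9907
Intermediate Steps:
q(f, a) = 7 (q(f, a) = 7 + 0 = 7)
q(-181, 181) + (17808 - 18034)/(42 + 24234) = 7 + (17808 - 18034)/(42 + 24234) = 7 - 226/24276 = 7 - 226*1/24276 = 7 - 113/12138 = 84853/12138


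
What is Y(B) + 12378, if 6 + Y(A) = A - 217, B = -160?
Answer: 11995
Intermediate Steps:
Y(A) = -223 + A (Y(A) = -6 + (A - 217) = -6 + (-217 + A) = -223 + A)
Y(B) + 12378 = (-223 - 160) + 12378 = -383 + 12378 = 11995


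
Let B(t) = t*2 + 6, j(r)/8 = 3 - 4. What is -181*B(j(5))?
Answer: 1810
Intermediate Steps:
j(r) = -8 (j(r) = 8*(3 - 4) = 8*(-1) = -8)
B(t) = 6 + 2*t (B(t) = 2*t + 6 = 6 + 2*t)
-181*B(j(5)) = -181*(6 + 2*(-8)) = -181*(6 - 16) = -181*(-10) = 1810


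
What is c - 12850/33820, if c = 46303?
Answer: 156595461/3382 ≈ 46303.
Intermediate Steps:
c - 12850/33820 = 46303 - 12850/33820 = 46303 - 1*1285/3382 = 46303 - 1285/3382 = 156595461/3382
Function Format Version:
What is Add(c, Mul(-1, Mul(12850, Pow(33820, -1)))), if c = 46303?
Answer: Rational(156595461, 3382) ≈ 46303.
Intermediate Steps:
Add(c, Mul(-1, Mul(12850, Pow(33820, -1)))) = Add(46303, Mul(-1, Mul(12850, Pow(33820, -1)))) = Add(46303, Mul(-1, Mul(12850, Rational(1, 33820)))) = Add(46303, Mul(-1, Rational(1285, 3382))) = Add(46303, Rational(-1285, 3382)) = Rational(156595461, 3382)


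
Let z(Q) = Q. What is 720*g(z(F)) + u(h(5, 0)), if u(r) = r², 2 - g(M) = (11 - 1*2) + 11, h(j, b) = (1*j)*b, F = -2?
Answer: -12960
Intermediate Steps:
h(j, b) = b*j (h(j, b) = j*b = b*j)
g(M) = -18 (g(M) = 2 - ((11 - 1*2) + 11) = 2 - ((11 - 2) + 11) = 2 - (9 + 11) = 2 - 1*20 = 2 - 20 = -18)
720*g(z(F)) + u(h(5, 0)) = 720*(-18) + (0*5)² = -12960 + 0² = -12960 + 0 = -12960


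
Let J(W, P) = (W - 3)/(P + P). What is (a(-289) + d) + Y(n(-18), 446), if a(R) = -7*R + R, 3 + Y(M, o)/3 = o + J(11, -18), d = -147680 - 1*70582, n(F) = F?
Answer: -645599/3 ≈ -2.1520e+5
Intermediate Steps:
J(W, P) = (-3 + W)/(2*P) (J(W, P) = (-3 + W)/((2*P)) = (-3 + W)*(1/(2*P)) = (-3 + W)/(2*P))
d = -218262 (d = -147680 - 70582 = -218262)
Y(M, o) = -29/3 + 3*o (Y(M, o) = -9 + 3*(o + (½)*(-3 + 11)/(-18)) = -9 + 3*(o + (½)*(-1/18)*8) = -9 + 3*(o - 2/9) = -9 + 3*(-2/9 + o) = -9 + (-⅔ + 3*o) = -29/3 + 3*o)
a(R) = -6*R
(a(-289) + d) + Y(n(-18), 446) = (-6*(-289) - 218262) + (-29/3 + 3*446) = (1734 - 218262) + (-29/3 + 1338) = -216528 + 3985/3 = -645599/3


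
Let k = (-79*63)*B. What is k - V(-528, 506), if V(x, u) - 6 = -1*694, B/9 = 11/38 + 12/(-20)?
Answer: 2773507/190 ≈ 14597.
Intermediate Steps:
B = -531/190 (B = 9*(11/38 + 12/(-20)) = 9*(11*(1/38) + 12*(-1/20)) = 9*(11/38 - ⅗) = 9*(-59/190) = -531/190 ≈ -2.7947)
V(x, u) = -688 (V(x, u) = 6 - 1*694 = 6 - 694 = -688)
k = 2642787/190 (k = -79*63*(-531/190) = -4977*(-531/190) = 2642787/190 ≈ 13909.)
k - V(-528, 506) = 2642787/190 - 1*(-688) = 2642787/190 + 688 = 2773507/190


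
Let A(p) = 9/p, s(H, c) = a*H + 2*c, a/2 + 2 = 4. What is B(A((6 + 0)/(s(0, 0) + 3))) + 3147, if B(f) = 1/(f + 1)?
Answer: 34619/11 ≈ 3147.2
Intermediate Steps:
a = 4 (a = -4 + 2*4 = -4 + 8 = 4)
s(H, c) = 2*c + 4*H (s(H, c) = 4*H + 2*c = 2*c + 4*H)
B(f) = 1/(1 + f)
B(A((6 + 0)/(s(0, 0) + 3))) + 3147 = 1/(1 + 9/(((6 + 0)/((2*0 + 4*0) + 3)))) + 3147 = 1/(1 + 9/((6/((0 + 0) + 3)))) + 3147 = 1/(1 + 9/((6/(0 + 3)))) + 3147 = 1/(1 + 9/((6/3))) + 3147 = 1/(1 + 9/((6*(⅓)))) + 3147 = 1/(1 + 9/2) + 3147 = 1/(11/2) + 3147 = 2/11 + 3147 = 34619/11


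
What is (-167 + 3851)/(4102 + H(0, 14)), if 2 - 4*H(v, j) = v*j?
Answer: 2456/2735 ≈ 0.89799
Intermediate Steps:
H(v, j) = ½ - j*v/4 (H(v, j) = ½ - v*j/4 = ½ - j*v/4)
(-167 + 3851)/(4102 + H(0, 14)) = (-167 + 3851)/(4102 + (½ - ¼*14*0)) = 3684/(4102 + (½ + 0)) = 3684/(4102 + ½) = 3684/(8205/2) = 3684*(2/8205) = 2456/2735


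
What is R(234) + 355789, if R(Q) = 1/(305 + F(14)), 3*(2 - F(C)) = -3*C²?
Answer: 178961868/503 ≈ 3.5579e+5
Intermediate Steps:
F(C) = 2 + C² (F(C) = 2 - (-1)*C² = 2 + C²)
R(Q) = 1/503 (R(Q) = 1/(305 + (2 + 14²)) = 1/(305 + (2 + 196)) = 1/(305 + 198) = 1/503)
R(234) + 355789 = 1/503 + 355789 = 178961868/503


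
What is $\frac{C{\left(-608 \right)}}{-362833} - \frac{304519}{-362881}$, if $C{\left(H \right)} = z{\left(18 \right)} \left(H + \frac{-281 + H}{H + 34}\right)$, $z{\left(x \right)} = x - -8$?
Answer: $\frac{67107964164}{76032017983} \approx 0.88263$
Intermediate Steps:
$z{\left(x \right)} = 8 + x$ ($z{\left(x \right)} = x + 8 = 8 + x$)
$C{\left(H \right)} = 26 H + \frac{26 \left(-281 + H\right)}{34 + H}$ ($C{\left(H \right)} = \left(8 + 18\right) \left(H + \frac{-281 + H}{H + 34}\right) = 26 \left(H + \frac{-281 + H}{34 + H}\right) = 26 H + \frac{26 \left(-281 + H\right)}{34 + H}$)
$\frac{C{\left(-608 \right)}}{-362833} - \frac{304519}{-362881} = \frac{26 \frac{1}{34 - 608} \left(-281 + \left(-608\right)^{2} + 35 \left(-608\right)\right)}{-362833} - \frac{304519}{-362881} = \frac{26 \left(-281 + 369664 - 21280\right)}{-574} \left(- \frac{1}{362833}\right) - - \frac{4289}{5111} = 26 \left(- \frac{1}{574}\right) 348103 \left(- \frac{1}{362833}\right) + \frac{4289}{5111} = \left(- \frac{646477}{41}\right) \left(- \frac{1}{362833}\right) + \frac{4289}{5111} = \frac{646477}{14876153} + \frac{4289}{5111} = \frac{67107964164}{76032017983}$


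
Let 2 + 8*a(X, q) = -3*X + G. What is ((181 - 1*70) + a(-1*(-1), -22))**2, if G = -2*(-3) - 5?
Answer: 48841/4 ≈ 12210.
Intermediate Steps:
G = 1 (G = 6 - 5 = 1)
a(X, q) = -1/8 - 3*X/8 (a(X, q) = -1/4 + (-3*X + 1)/8 = -1/4 + (1 - 3*X)/8 = -1/4 + (1/8 - 3*X/8) = -1/8 - 3*X/8)
((181 - 1*70) + a(-1*(-1), -22))**2 = ((181 - 1*70) + (-1/8 - (-3)*(-1)/8))**2 = ((181 - 70) + (-1/8 - 3/8*1))**2 = (111 + (-1/8 - 3/8))**2 = (111 - 1/2)**2 = (221/2)**2 = 48841/4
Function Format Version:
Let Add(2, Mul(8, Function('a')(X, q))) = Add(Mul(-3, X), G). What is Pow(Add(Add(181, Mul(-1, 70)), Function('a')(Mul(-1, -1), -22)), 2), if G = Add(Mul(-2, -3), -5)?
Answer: Rational(48841, 4) ≈ 12210.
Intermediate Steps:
G = 1 (G = Add(6, -5) = 1)
Function('a')(X, q) = Add(Rational(-1, 8), Mul(Rational(-3, 8), X)) (Function('a')(X, q) = Add(Rational(-1, 4), Mul(Rational(1, 8), Add(Mul(-3, X), 1))) = Add(Rational(-1, 4), Mul(Rational(1, 8), Add(1, Mul(-3, X)))) = Add(Rational(-1, 4), Add(Rational(1, 8), Mul(Rational(-3, 8), X))) = Add(Rational(-1, 8), Mul(Rational(-3, 8), X)))
Pow(Add(Add(181, Mul(-1, 70)), Function('a')(Mul(-1, -1), -22)), 2) = Pow(Add(Add(181, Mul(-1, 70)), Add(Rational(-1, 8), Mul(Rational(-3, 8), Mul(-1, -1)))), 2) = Pow(Add(Add(181, -70), Add(Rational(-1, 8), Mul(Rational(-3, 8), 1))), 2) = Pow(Add(111, Add(Rational(-1, 8), Rational(-3, 8))), 2) = Pow(Add(111, Rational(-1, 2)), 2) = Pow(Rational(221, 2), 2) = Rational(48841, 4)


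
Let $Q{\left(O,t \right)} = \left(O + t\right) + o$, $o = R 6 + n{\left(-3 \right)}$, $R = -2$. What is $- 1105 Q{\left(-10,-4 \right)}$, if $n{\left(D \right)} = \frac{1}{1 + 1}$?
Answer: $\frac{56355}{2} \approx 28178.0$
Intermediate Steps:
$n{\left(D \right)} = \frac{1}{2}$
$o = - \frac{23}{2}$ ($o = \left(-2\right) 6 + \frac{1}{2} = -12 + \frac{1}{2} = - \frac{23}{2} \approx -11.5$)
$Q{\left(O,t \right)} = - \frac{23}{2} + O + t$ ($Q{\left(O,t \right)} = \left(O + t\right) - \frac{23}{2} = - \frac{23}{2} + O + t$)
$- 1105 Q{\left(-10,-4 \right)} = - 1105 \left(- \frac{23}{2} - 10 - 4\right) = \left(-1105\right) \left(- \frac{51}{2}\right) = \frac{56355}{2}$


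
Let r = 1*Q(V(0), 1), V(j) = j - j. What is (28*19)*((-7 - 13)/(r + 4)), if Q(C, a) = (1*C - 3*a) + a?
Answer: -5320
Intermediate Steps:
V(j) = 0
Q(C, a) = C - 2*a (Q(C, a) = (C - 3*a) + a = C - 2*a)
r = -2 (r = 1*(0 - 2*1) = 1*(0 - 2) = 1*(-2) = -2)
(28*19)*((-7 - 13)/(r + 4)) = (28*19)*((-7 - 13)/(-2 + 4)) = 532*(-20/2) = 532*(-20*½) = 532*(-10) = -5320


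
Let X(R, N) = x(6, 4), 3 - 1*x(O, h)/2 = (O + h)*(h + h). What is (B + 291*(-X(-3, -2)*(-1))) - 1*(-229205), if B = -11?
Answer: 184380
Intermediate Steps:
x(O, h) = 6 - 4*h*(O + h) (x(O, h) = 6 - 2*(O + h)*(h + h) = 6 - 2*(O + h)*2*h = 6 - 4*h*(O + h))
X(R, N) = -154 (X(R, N) = 6 - 4*4² - 4*6*4 = 6 - 4*16 - 96 = 6 - 64 - 96 = -154)
(B + 291*(-X(-3, -2)*(-1))) - 1*(-229205) = (-11 + 291*(-1*(-154)*(-1))) - 1*(-229205) = (-11 + 291*(154*(-1))) + 229205 = (-11 + 291*(-154)) + 229205 = (-11 - 44814) + 229205 = -44825 + 229205 = 184380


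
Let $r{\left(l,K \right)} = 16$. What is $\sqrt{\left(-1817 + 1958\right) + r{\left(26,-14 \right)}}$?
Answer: $\sqrt{157} \approx 12.53$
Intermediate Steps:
$\sqrt{\left(-1817 + 1958\right) + r{\left(26,-14 \right)}} = \sqrt{\left(-1817 + 1958\right) + 16} = \sqrt{141 + 16} = \sqrt{157}$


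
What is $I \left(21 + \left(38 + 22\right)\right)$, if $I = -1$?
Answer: $-81$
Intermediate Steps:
$I \left(21 + \left(38 + 22\right)\right) = - (21 + \left(38 + 22\right)) = - (21 + 60) = \left(-1\right) 81 = -81$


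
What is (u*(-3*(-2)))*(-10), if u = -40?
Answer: 2400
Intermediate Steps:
(u*(-3*(-2)))*(-10) = -(-120)*(-2)*(-10) = -40*6*(-10) = -240*(-10) = 2400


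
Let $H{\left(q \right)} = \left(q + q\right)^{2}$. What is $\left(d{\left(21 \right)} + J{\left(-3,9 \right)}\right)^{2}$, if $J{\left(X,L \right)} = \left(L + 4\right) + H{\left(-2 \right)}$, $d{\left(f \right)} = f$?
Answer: $2500$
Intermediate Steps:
$H{\left(q \right)} = 4 q^{2}$ ($H{\left(q \right)} = \left(2 q\right)^{2} = 4 q^{2}$)
$J{\left(X,L \right)} = 20 + L$ ($J{\left(X,L \right)} = \left(L + 4\right) + 4 \left(-2\right)^{2} = \left(4 + L\right) + 4 \cdot 4 = \left(4 + L\right) + 16 = 20 + L$)
$\left(d{\left(21 \right)} + J{\left(-3,9 \right)}\right)^{2} = \left(21 + \left(20 + 9\right)\right)^{2} = \left(21 + 29\right)^{2} = 50^{2} = 2500$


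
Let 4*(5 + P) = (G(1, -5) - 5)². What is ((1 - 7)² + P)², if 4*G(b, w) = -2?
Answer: 380689/256 ≈ 1487.1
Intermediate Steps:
G(b, w) = -½ (G(b, w) = (¼)*(-2) = -½)
P = 41/16 (P = -5 + (-½ - 5)²/4 = -5 + (-11/2)²/4 = -5 + (¼)*(121/4) = -5 + 121/16 = 41/16 ≈ 2.5625)
((1 - 7)² + P)² = ((1 - 7)² + 41/16)² = ((-6)² + 41/16)² = (36 + 41/16)² = (617/16)² = 380689/256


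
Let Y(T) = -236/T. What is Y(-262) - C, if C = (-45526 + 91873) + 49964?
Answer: -12616623/131 ≈ -96310.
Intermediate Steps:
C = 96311 (C = 46347 + 49964 = 96311)
Y(-262) - C = -236/(-262) - 1*96311 = -236*(-1/262) - 96311 = 118/131 - 96311 = -12616623/131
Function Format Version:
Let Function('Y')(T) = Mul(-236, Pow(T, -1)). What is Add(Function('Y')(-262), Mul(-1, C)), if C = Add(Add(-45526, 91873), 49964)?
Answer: Rational(-12616623, 131) ≈ -96310.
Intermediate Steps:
C = 96311 (C = Add(46347, 49964) = 96311)
Add(Function('Y')(-262), Mul(-1, C)) = Add(Mul(-236, Pow(-262, -1)), Mul(-1, 96311)) = Add(Mul(-236, Rational(-1, 262)), -96311) = Add(Rational(118, 131), -96311) = Rational(-12616623, 131)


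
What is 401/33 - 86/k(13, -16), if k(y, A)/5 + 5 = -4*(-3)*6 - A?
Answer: 163577/13695 ≈ 11.944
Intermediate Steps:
k(y, A) = 335 - 5*A (k(y, A) = -25 + 5*(-4*(-3)*6 - A) = -25 + 5*(12*6 - A) = -25 + 5*(72 - A) = -25 + (360 - 5*A) = 335 - 5*A)
401/33 - 86/k(13, -16) = 401/33 - 86/(335 - 5*(-16)) = 401*(1/33) - 86/(335 + 80) = 401/33 - 86/415 = 163577/13695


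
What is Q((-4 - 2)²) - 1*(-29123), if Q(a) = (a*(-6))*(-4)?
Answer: 29987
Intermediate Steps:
Q(a) = 24*a (Q(a) = -6*a*(-4) = 24*a)
Q((-4 - 2)²) - 1*(-29123) = 24*(-4 - 2)² - 1*(-29123) = 24*(-6)² + 29123 = 24*36 + 29123 = 864 + 29123 = 29987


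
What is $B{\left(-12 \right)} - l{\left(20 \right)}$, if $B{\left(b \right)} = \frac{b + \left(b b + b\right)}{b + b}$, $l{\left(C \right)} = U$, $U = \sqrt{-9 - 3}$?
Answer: $-5 - 2 i \sqrt{3} \approx -5.0 - 3.4641 i$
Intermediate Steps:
$U = 2 i \sqrt{3}$ ($U = \sqrt{-9 - 3} = \sqrt{-12} = 2 i \sqrt{3} \approx 3.4641 i$)
$l{\left(C \right)} = 2 i \sqrt{3}$
$B{\left(b \right)} = \frac{b^{2} + 2 b}{2 b}$ ($B{\left(b \right)} = \frac{b + \left(b^{2} + b\right)}{2 b} = \left(b + \left(b + b^{2}\right)\right) \frac{1}{2 b} = \left(b^{2} + 2 b\right) \frac{1}{2 b} = \frac{b^{2} + 2 b}{2 b}$)
$B{\left(-12 \right)} - l{\left(20 \right)} = \left(1 + \frac{1}{2} \left(-12\right)\right) - 2 i \sqrt{3} = \left(1 - 6\right) - 2 i \sqrt{3} = -5 - 2 i \sqrt{3}$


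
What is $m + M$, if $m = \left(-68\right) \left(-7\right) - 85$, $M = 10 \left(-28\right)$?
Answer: $111$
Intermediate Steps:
$M = -280$
$m = 391$ ($m = 476 - 85 = 391$)
$m + M = 391 - 280 = 111$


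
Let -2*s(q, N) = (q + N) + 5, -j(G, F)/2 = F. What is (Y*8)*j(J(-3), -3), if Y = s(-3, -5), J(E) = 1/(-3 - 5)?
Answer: 72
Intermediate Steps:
J(E) = -1/8 (J(E) = 1/(-8) = -1/8)
j(G, F) = -2*F
s(q, N) = -5/2 - N/2 - q/2 (s(q, N) = -((q + N) + 5)/2 = -((N + q) + 5)/2 = -(5 + N + q)/2 = -5/2 - N/2 - q/2)
Y = 3/2 (Y = -5/2 - 1/2*(-5) - 1/2*(-3) = -5/2 + 5/2 + 3/2 = 3/2 ≈ 1.5000)
(Y*8)*j(J(-3), -3) = ((3/2)*8)*(-2*(-3)) = 12*6 = 72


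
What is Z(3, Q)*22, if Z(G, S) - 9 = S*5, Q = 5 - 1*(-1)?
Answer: 858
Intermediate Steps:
Q = 6 (Q = 5 + 1 = 6)
Z(G, S) = 9 + 5*S (Z(G, S) = 9 + S*5 = 9 + 5*S)
Z(3, Q)*22 = (9 + 5*6)*22 = (9 + 30)*22 = 39*22 = 858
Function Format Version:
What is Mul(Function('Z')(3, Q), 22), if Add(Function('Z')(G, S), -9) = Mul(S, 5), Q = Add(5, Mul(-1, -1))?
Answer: 858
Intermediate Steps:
Q = 6 (Q = Add(5, 1) = 6)
Function('Z')(G, S) = Add(9, Mul(5, S)) (Function('Z')(G, S) = Add(9, Mul(S, 5)) = Add(9, Mul(5, S)))
Mul(Function('Z')(3, Q), 22) = Mul(Add(9, Mul(5, 6)), 22) = Mul(Add(9, 30), 22) = Mul(39, 22) = 858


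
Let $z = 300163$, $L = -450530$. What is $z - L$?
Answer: $750693$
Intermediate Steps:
$z - L = 300163 - -450530 = 300163 + 450530 = 750693$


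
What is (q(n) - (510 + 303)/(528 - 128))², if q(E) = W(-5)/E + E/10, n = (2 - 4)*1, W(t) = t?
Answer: 11449/160000 ≈ 0.071556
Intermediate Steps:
n = -2 (n = -2*1 = -2)
q(E) = -5/E + E/10
(q(n) - (510 + 303)/(528 - 128))² = ((-5/(-2) + (⅒)*(-2)) - (510 + 303)/(528 - 128))² = ((-5*(-½) - ⅕) - 813/400)² = ((5/2 - ⅕) - 813/400)² = (23/10 - 1*813/400)² = (23/10 - 813/400)² = (107/400)² = 11449/160000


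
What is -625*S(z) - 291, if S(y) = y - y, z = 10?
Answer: -291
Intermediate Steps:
S(y) = 0
-625*S(z) - 291 = -625*0 - 291 = 0 - 291 = -291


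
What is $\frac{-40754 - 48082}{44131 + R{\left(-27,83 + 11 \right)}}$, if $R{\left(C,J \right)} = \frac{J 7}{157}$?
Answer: $- \frac{13947252}{6929225} \approx -2.0128$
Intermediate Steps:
$R{\left(C,J \right)} = \frac{7 J}{157}$ ($R{\left(C,J \right)} = 7 J \frac{1}{157} = \frac{7 J}{157}$)
$\frac{-40754 - 48082}{44131 + R{\left(-27,83 + 11 \right)}} = \frac{-40754 - 48082}{44131 + \frac{7 \left(83 + 11\right)}{157}} = - \frac{88836}{44131 + \frac{7}{157} \cdot 94} = - \frac{88836}{44131 + \frac{658}{157}} = - \frac{88836}{\frac{6929225}{157}} = \left(-88836\right) \frac{157}{6929225} = - \frac{13947252}{6929225}$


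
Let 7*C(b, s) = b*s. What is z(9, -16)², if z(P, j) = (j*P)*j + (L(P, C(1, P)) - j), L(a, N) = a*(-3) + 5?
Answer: 5280804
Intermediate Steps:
C(b, s) = b*s/7 (C(b, s) = (b*s)/7 = b*s/7)
L(a, N) = 5 - 3*a (L(a, N) = -3*a + 5 = 5 - 3*a)
z(P, j) = 5 - j - 3*P + P*j² (z(P, j) = (j*P)*j + ((5 - 3*P) - j) = (P*j)*j + (5 - j - 3*P) = P*j² + (5 - j - 3*P) = 5 - j - 3*P + P*j²)
z(9, -16)² = (5 - 1*(-16) - 3*9 + 9*(-16)²)² = (5 + 16 - 27 + 9*256)² = (5 + 16 - 27 + 2304)² = 2298² = 5280804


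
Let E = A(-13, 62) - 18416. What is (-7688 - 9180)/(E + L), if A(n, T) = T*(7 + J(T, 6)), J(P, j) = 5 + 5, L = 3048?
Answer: 8434/7157 ≈ 1.1784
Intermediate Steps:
J(P, j) = 10
A(n, T) = 17*T (A(n, T) = T*(7 + 10) = T*17 = 17*T)
E = -17362 (E = 17*62 - 18416 = 1054 - 18416 = -17362)
(-7688 - 9180)/(E + L) = (-7688 - 9180)/(-17362 + 3048) = -16868/(-14314) = -16868*(-1/14314) = 8434/7157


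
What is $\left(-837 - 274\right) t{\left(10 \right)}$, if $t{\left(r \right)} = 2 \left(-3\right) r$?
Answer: $66660$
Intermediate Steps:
$t{\left(r \right)} = - 6 r$
$\left(-837 - 274\right) t{\left(10 \right)} = \left(-837 - 274\right) \left(\left(-6\right) 10\right) = \left(-1111\right) \left(-60\right) = 66660$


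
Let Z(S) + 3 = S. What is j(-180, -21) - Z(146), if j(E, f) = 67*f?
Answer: -1550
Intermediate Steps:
Z(S) = -3 + S
j(-180, -21) - Z(146) = 67*(-21) - (-3 + 146) = -1407 - 1*143 = -1407 - 143 = -1550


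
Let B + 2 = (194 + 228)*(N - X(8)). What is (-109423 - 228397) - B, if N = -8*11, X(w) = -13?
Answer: -306168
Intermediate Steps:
N = -88
B = -31652 (B = -2 + (194 + 228)*(-88 - 1*(-13)) = -2 + 422*(-88 + 13) = -2 + 422*(-75) = -2 - 31650 = -31652)
(-109423 - 228397) - B = (-109423 - 228397) - 1*(-31652) = -337820 + 31652 = -306168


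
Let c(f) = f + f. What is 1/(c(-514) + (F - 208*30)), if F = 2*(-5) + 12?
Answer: -1/7266 ≈ -0.00013763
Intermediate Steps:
F = 2 (F = -10 + 12 = 2)
c(f) = 2*f
1/(c(-514) + (F - 208*30)) = 1/(2*(-514) + (2 - 208*30)) = 1/(-1028 + (2 - 6240)) = 1/(-1028 - 6238) = 1/(-7266) = -1/7266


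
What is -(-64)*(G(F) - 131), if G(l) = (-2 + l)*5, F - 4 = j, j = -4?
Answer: -9024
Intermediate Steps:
F = 0 (F = 4 - 4 = 0)
G(l) = -10 + 5*l
-(-64)*(G(F) - 131) = -(-64)*((-10 + 5*0) - 131) = -(-64)*((-10 + 0) - 131) = -(-64)*(-10 - 131) = -(-64)*(-141) = -1*9024 = -9024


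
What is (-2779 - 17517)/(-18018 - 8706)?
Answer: 5074/6681 ≈ 0.75947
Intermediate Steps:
(-2779 - 17517)/(-18018 - 8706) = -20296/(-26724) = -20296*(-1/26724) = 5074/6681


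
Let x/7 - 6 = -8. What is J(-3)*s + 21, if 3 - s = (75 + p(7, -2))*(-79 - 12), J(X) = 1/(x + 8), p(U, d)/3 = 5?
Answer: -2689/2 ≈ -1344.5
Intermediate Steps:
x = -14 (x = 42 + 7*(-8) = 42 - 56 = -14)
p(U, d) = 15 (p(U, d) = 3*5 = 15)
J(X) = -⅙ (J(X) = 1/(-14 + 8) = 1/(-6) = -⅙)
s = 8193 (s = 3 - (75 + 15)*(-79 - 12) = 3 - 90*(-91) = 3 - 1*(-8190) = 3 + 8190 = 8193)
J(-3)*s + 21 = -⅙*8193 + 21 = -2731/2 + 21 = -2689/2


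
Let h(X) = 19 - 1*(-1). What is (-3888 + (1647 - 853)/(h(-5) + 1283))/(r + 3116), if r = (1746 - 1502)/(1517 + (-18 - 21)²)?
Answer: -3847072565/3083761889 ≈ -1.2475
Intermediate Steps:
h(X) = 20 (h(X) = 19 + 1 = 20)
r = 122/1519 (r = 244/(1517 + (-39)²) = 244/(1517 + 1521) = 244/3038 = 244*(1/3038) = 122/1519 ≈ 0.080316)
(-3888 + (1647 - 853)/(h(-5) + 1283))/(r + 3116) = (-3888 + (1647 - 853)/(20 + 1283))/(122/1519 + 3116) = (-3888 + 794/1303)/(4733326/1519) = (-3888 + 794*(1/1303))*(1519/4733326) = (-3888 + 794/1303)*(1519/4733326) = -5065270/1303*1519/4733326 = -3847072565/3083761889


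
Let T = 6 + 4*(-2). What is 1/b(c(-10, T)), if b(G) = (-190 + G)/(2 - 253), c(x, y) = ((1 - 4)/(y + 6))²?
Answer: 4016/3031 ≈ 1.3250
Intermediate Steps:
T = -2 (T = 6 - 8 = -2)
c(x, y) = 9/(6 + y)² (c(x, y) = (-3/(6 + y))² = 9/(6 + y)²)
b(G) = 190/251 - G/251 (b(G) = (-190 + G)/(-251) = (-190 + G)*(-1/251) = 190/251 - G/251)
1/b(c(-10, T)) = 1/(190/251 - 9/(251*(6 - 2)²)) = 1/(190/251 - 9/(251*4²)) = 1/(190/251 - 9/(251*16)) = 1/(190/251 - 1/251*9/16) = 1/(190/251 - 9/4016) = 1/(3031/4016) = 4016/3031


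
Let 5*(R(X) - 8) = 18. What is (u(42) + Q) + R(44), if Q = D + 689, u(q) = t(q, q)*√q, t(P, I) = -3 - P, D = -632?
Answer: 343/5 - 45*√42 ≈ -223.03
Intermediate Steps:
R(X) = 58/5 (R(X) = 8 + (⅕)*18 = 8 + 18/5 = 58/5)
u(q) = √q*(-3 - q) (u(q) = (-3 - q)*√q = √q*(-3 - q))
Q = 57 (Q = -632 + 689 = 57)
(u(42) + Q) + R(44) = (√42*(-3 - 1*42) + 57) + 58/5 = (√42*(-3 - 42) + 57) + 58/5 = (√42*(-45) + 57) + 58/5 = (-45*√42 + 57) + 58/5 = (57 - 45*√42) + 58/5 = 343/5 - 45*√42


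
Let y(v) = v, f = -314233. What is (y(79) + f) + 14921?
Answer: -299233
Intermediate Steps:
(y(79) + f) + 14921 = (79 - 314233) + 14921 = -314154 + 14921 = -299233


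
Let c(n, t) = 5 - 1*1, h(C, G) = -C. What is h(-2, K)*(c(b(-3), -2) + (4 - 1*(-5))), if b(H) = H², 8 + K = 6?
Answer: 26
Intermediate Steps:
K = -2 (K = -8 + 6 = -2)
c(n, t) = 4 (c(n, t) = 5 - 1 = 4)
h(-2, K)*(c(b(-3), -2) + (4 - 1*(-5))) = (-1*(-2))*(4 + (4 - 1*(-5))) = 2*(4 + (4 + 5)) = 2*(4 + 9) = 2*13 = 26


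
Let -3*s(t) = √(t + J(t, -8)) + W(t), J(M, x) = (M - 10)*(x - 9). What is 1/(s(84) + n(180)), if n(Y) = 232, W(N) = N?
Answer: 918/187859 + 3*I*√1174/375718 ≈ 0.0048866 + 0.00027359*I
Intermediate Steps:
J(M, x) = (-10 + M)*(-9 + x)
s(t) = -t/3 - √(170 - 16*t)/3 (s(t) = -(√(t + (90 - 10*(-8) - 9*t + t*(-8))) + t)/3 = -(√(t + (90 + 80 - 9*t - 8*t)) + t)/3 = -(√(t + (170 - 17*t)) + t)/3 = -(√(170 - 16*t) + t)/3 = -(t + √(170 - 16*t))/3 = -t/3 - √(170 - 16*t)/3)
1/(s(84) + n(180)) = 1/((-⅓*84 - √(170 - 16*84)/3) + 232) = 1/((-28 - √(170 - 1344)/3) + 232) = 1/((-28 - I*√1174/3) + 232) = 1/(204 - I*√1174/3)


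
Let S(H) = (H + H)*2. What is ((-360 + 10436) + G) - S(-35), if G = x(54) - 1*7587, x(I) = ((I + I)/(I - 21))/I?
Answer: 86759/33 ≈ 2629.1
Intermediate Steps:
x(I) = 2/(-21 + I) (x(I) = ((2*I)/(-21 + I))/I = (2*I/(-21 + I))/I = 2/(-21 + I))
S(H) = 4*H (S(H) = (2*H)*2 = 4*H)
G = -250369/33 (G = 2/(-21 + 54) - 1*7587 = 2/33 - 7587 = -250369/33 ≈ -7586.9)
((-360 + 10436) + G) - S(-35) = ((-360 + 10436) - 250369/33) - 4*(-35) = (10076 - 250369/33) - 1*(-140) = 82139/33 + 140 = 86759/33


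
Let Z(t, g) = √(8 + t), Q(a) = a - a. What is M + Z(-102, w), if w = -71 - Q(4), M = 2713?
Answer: 2713 + I*√94 ≈ 2713.0 + 9.6954*I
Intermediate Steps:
Q(a) = 0
w = -71 (w = -71 - 1*0 = -71 + 0 = -71)
M + Z(-102, w) = 2713 + √(8 - 102) = 2713 + √(-94) = 2713 + I*√94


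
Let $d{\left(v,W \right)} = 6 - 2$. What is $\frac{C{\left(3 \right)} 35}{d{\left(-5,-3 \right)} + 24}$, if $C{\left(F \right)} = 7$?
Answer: $\frac{35}{4} \approx 8.75$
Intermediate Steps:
$d{\left(v,W \right)} = 4$ ($d{\left(v,W \right)} = 6 - 2 = 4$)
$\frac{C{\left(3 \right)} 35}{d{\left(-5,-3 \right)} + 24} = \frac{7 \cdot 35}{4 + 24} = \frac{245}{28} = 245 \cdot \frac{1}{28} = \frac{35}{4}$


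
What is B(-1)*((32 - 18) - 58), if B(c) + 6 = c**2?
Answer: 220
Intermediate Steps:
B(c) = -6 + c**2
B(-1)*((32 - 18) - 58) = (-6 + (-1)**2)*((32 - 18) - 58) = (-6 + 1)*(14 - 58) = -5*(-44) = 220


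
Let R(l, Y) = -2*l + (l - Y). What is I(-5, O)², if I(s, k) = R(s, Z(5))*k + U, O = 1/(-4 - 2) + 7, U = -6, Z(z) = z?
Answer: 36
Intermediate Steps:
O = 41/6 (O = 1/(-6) + 7 = -⅙ + 7 = 41/6 ≈ 6.8333)
R(l, Y) = -Y - l
I(s, k) = -6 + k*(-5 - s) (I(s, k) = (-1*5 - s)*k - 6 = (-5 - s)*k - 6 = k*(-5 - s) - 6 = -6 + k*(-5 - s))
I(-5, O)² = (-6 - 1*41/6*(5 - 5))² = (-6 - 1*41/6*0)² = (-6 + 0)² = (-6)² = 36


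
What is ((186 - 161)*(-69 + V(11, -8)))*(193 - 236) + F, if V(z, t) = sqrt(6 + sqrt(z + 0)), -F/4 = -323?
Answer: 75467 - 1075*sqrt(6 + sqrt(11)) ≈ 72186.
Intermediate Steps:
F = 1292 (F = -4*(-323) = 1292)
V(z, t) = sqrt(6 + sqrt(z))
((186 - 161)*(-69 + V(11, -8)))*(193 - 236) + F = ((186 - 161)*(-69 + sqrt(6 + sqrt(11))))*(193 - 236) + 1292 = (25*(-69 + sqrt(6 + sqrt(11))))*(-43) + 1292 = (-1725 + 25*sqrt(6 + sqrt(11)))*(-43) + 1292 = (74175 - 1075*sqrt(6 + sqrt(11))) + 1292 = 75467 - 1075*sqrt(6 + sqrt(11))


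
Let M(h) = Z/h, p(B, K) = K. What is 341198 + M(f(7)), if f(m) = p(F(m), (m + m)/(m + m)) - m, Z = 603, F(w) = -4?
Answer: 682195/2 ≈ 3.4110e+5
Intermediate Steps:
f(m) = 1 - m (f(m) = (m + m)/(m + m) - m = (2*m)/((2*m)) - m = (2*m)*(1/(2*m)) - m = 1 - m)
M(h) = 603/h
341198 + M(f(7)) = 341198 + 603/(1 - 1*7) = 341198 + 603/(1 - 7) = 341198 + 603/(-6) = 341198 + 603*(-⅙) = 341198 - 201/2 = 682195/2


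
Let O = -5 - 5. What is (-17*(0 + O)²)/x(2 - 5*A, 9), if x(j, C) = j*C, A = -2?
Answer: -425/27 ≈ -15.741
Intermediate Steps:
O = -10
x(j, C) = C*j
(-17*(0 + O)²)/x(2 - 5*A, 9) = (-17*(0 - 10)²)/((9*(2 - 5*(-2)))) = (-17*(-10)²)/((9*(2 + 10))) = (-17*100)/((9*12)) = -1700/108 = -1700*1/108 = -425/27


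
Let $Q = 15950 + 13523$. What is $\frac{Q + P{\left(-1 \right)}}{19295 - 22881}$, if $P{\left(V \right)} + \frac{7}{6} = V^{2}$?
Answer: $- \frac{176837}{21516} \approx -8.2189$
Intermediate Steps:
$Q = 29473$
$P{\left(V \right)} = - \frac{7}{6} + V^{2}$
$\frac{Q + P{\left(-1 \right)}}{19295 - 22881} = \frac{29473 - \left(\frac{7}{6} - \left(-1\right)^{2}\right)}{19295 - 22881} = \frac{29473 + \left(- \frac{7}{6} + 1\right)}{-3586} = \left(29473 - \frac{1}{6}\right) \left(- \frac{1}{3586}\right) = \frac{176837}{6} \left(- \frac{1}{3586}\right) = - \frac{176837}{21516}$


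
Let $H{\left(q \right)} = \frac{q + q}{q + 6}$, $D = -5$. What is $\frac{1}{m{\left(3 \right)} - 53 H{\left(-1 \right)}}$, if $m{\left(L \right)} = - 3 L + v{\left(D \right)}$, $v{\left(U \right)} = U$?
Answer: $\frac{5}{36} \approx 0.13889$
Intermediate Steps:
$H{\left(q \right)} = \frac{2 q}{6 + q}$
$m{\left(L \right)} = -5 - 3 L$ ($m{\left(L \right)} = - 3 L - 5 = -5 - 3 L$)
$\frac{1}{m{\left(3 \right)} - 53 H{\left(-1 \right)}} = \frac{1}{\left(-5 - 9\right) - 53 \cdot 2 \left(-1\right) \frac{1}{6 - 1}} = \frac{1}{\left(-5 - 9\right) - 53 \cdot 2 \left(-1\right) \frac{1}{5}} = \frac{1}{-14 - 53 \cdot 2 \left(-1\right) \frac{1}{5}} = \frac{1}{-14 - - \frac{106}{5}} = \frac{1}{-14 + \frac{106}{5}} = \frac{1}{\frac{36}{5}} = \frac{5}{36}$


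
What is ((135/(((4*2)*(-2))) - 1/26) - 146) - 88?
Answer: -50435/208 ≈ -242.48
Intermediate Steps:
((135/(((4*2)*(-2))) - 1/26) - 146) - 88 = ((135/((8*(-2))) - 1*1/26) - 146) - 88 = ((135/(-16) - 1/26) - 146) - 88 = ((135*(-1/16) - 1/26) - 146) - 88 = ((-135/16 - 1/26) - 146) - 88 = (-1763/208 - 146) - 88 = -32131/208 - 88 = -50435/208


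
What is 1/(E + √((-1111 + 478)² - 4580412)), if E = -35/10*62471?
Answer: -874594/191245385101 - 4*I*√4179723/191245385101 ≈ -4.5732e-6 - 4.2761e-8*I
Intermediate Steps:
E = -437297/2 (E = -35*⅒*62471 = -7/2*62471 = -437297/2 ≈ -2.1865e+5)
1/(E + √((-1111 + 478)² - 4580412)) = 1/(-437297/2 + √((-1111 + 478)² - 4580412)) = 1/(-437297/2 + √((-633)² - 4580412)) = 1/(-437297/2 + √(400689 - 4580412)) = 1/(-437297/2 + √(-4179723)) = 1/(-437297/2 + I*√4179723)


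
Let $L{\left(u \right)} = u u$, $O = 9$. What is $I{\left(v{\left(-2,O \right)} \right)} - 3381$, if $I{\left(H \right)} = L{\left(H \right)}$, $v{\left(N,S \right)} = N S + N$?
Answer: $-2981$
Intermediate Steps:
$v{\left(N,S \right)} = N + N S$
$L{\left(u \right)} = u^{2}$
$I{\left(H \right)} = H^{2}$
$I{\left(v{\left(-2,O \right)} \right)} - 3381 = \left(- 2 \left(1 + 9\right)\right)^{2} - 3381 = \left(\left(-2\right) 10\right)^{2} - 3381 = \left(-20\right)^{2} - 3381 = 400 - 3381 = -2981$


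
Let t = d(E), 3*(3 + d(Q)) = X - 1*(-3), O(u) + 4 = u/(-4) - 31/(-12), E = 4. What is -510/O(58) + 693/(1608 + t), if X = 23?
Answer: 30024009/924631 ≈ 32.471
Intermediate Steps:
O(u) = -17/12 - u/4 (O(u) = -4 + (u/(-4) - 31/(-12)) = -4 + (u*(-¼) - 31*(-1/12)) = -4 + (-u/4 + 31/12) = -4 + (31/12 - u/4) = -17/12 - u/4)
d(Q) = 17/3 (d(Q) = -3 + (23 - 1*(-3))/3 = -3 + (23 + 3)/3 = -3 + (⅓)*26 = -3 + 26/3 = 17/3)
t = 17/3 ≈ 5.6667
-510/O(58) + 693/(1608 + t) = -510/(-17/12 - ¼*58) + 693/(1608 + 17/3) = -510/(-17/12 - 29/2) + 693/(4841/3) = -510/(-191/12) + 693*(3/4841) = -510*(-12/191) + 2079/4841 = 6120/191 + 2079/4841 = 30024009/924631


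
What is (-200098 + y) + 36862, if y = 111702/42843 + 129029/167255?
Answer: -389892322731761/2388568655 ≈ -1.6323e+5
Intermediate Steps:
y = 8070235819/2388568655 (y = 111702*(1/42843) + 129029*(1/167255) = 37234/14281 + 129029/167255 = 8070235819/2388568655 ≈ 3.3787)
(-200098 + y) + 36862 = (-200098 + 8070235819/2388568655) + 36862 = -477939740492371/2388568655 + 36862 = -389892322731761/2388568655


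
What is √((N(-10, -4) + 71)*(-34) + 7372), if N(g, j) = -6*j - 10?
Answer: 3*√498 ≈ 66.948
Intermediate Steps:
N(g, j) = -10 - 6*j
√((N(-10, -4) + 71)*(-34) + 7372) = √(((-10 - 6*(-4)) + 71)*(-34) + 7372) = √(((-10 + 24) + 71)*(-34) + 7372) = √((14 + 71)*(-34) + 7372) = √(85*(-34) + 7372) = √(-2890 + 7372) = √4482 = 3*√498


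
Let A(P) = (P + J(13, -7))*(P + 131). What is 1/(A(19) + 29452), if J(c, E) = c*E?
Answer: 1/18652 ≈ 5.3614e-5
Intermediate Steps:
J(c, E) = E*c
A(P) = (-91 + P)*(131 + P) (A(P) = (P - 7*13)*(P + 131) = (P - 91)*(131 + P) = (-91 + P)*(131 + P))
1/(A(19) + 29452) = 1/((-11921 + 19² + 40*19) + 29452) = 1/((-11921 + 361 + 760) + 29452) = 1/(-10800 + 29452) = 1/18652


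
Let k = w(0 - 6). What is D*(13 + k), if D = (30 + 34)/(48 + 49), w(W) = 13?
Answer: 1664/97 ≈ 17.155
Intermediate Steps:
k = 13
D = 64/97 ≈ 0.65979
D*(13 + k) = 64*(13 + 13)/97 = (64/97)*26 = 1664/97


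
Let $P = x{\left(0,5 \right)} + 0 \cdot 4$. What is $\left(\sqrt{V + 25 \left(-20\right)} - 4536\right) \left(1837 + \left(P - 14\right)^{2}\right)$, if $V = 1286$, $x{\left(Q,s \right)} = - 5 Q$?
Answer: $-9221688 + 2033 \sqrt{786} \approx -9.1647 \cdot 10^{6}$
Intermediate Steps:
$P = 0$ ($P = \left(-5\right) 0 + 0 \cdot 4 = 0 + 0 = 0$)
$\left(\sqrt{V + 25 \left(-20\right)} - 4536\right) \left(1837 + \left(P - 14\right)^{2}\right) = \left(\sqrt{1286 + 25 \left(-20\right)} - 4536\right) \left(1837 + \left(0 - 14\right)^{2}\right) = \left(\sqrt{1286 - 500} - 4536\right) \left(1837 + \left(-14\right)^{2}\right) = \left(\sqrt{786} - 4536\right) \left(1837 + 196\right) = \left(-4536 + \sqrt{786}\right) 2033 = -9221688 + 2033 \sqrt{786}$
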